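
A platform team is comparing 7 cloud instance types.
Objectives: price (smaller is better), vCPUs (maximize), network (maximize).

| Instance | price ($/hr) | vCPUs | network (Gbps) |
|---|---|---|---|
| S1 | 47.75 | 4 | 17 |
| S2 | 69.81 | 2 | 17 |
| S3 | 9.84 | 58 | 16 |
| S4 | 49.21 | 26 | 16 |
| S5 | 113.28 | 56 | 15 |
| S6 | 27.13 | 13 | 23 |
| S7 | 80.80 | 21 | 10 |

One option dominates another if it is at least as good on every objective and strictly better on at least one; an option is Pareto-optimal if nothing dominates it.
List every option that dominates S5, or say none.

S3

S3: price 9.84≤113.28, vCPUs 58≥56, network 16≥15 — dominates S5.
Others (S1, S2, S4, S6, S7) are each worse than S5 on at least one objective.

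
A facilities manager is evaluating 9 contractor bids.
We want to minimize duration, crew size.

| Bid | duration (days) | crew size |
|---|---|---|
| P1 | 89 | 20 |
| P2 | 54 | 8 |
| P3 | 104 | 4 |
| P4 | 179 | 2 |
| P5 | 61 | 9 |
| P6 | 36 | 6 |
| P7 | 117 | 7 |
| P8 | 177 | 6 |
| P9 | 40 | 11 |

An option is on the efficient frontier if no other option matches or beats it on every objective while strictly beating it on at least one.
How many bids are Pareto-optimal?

3

P1: dominated by P2 (duration 54≤89, crew size 8≤20).
P2: dominated by P6 (duration 36≤54, crew size 6≤8).
P3: not dominated.
P4: not dominated (best crew size).
P5: dominated by P2 (duration 54≤61, crew size 8≤9).
P6: not dominated (best duration).
P7: dominated by P3 (duration 104≤117, crew size 4≤7).
P8: dominated by P3 (duration 104≤177, crew size 4≤6).
P9: dominated by P6 (duration 36≤40, crew size 6≤11).
Pareto-optimal: P3, P4, P6 → 3.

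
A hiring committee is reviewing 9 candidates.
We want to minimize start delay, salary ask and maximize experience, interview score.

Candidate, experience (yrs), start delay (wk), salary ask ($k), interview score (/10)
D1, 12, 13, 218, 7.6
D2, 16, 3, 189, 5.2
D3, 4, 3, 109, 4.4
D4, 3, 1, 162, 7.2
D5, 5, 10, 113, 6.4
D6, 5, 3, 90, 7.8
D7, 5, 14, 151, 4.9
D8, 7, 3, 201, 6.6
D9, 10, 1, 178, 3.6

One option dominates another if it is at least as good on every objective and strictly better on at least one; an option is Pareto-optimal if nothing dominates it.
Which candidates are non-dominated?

D1: not dominated.
D2: not dominated (best experience).
D3: dominated by D6 (experience 5≥4, start delay 3≤3, salary ask 90≤109, interview score 7.8≥4.4).
D4: not dominated.
D5: dominated by D6 (experience 5≥5, start delay 3≤10, salary ask 90≤113, interview score 7.8≥6.4).
D6: not dominated (best salary ask).
D7: dominated by D5 (experience 5≥5, start delay 10≤14, salary ask 113≤151, interview score 6.4≥4.9).
D8: not dominated.
D9: not dominated.

D1, D2, D4, D6, D8, D9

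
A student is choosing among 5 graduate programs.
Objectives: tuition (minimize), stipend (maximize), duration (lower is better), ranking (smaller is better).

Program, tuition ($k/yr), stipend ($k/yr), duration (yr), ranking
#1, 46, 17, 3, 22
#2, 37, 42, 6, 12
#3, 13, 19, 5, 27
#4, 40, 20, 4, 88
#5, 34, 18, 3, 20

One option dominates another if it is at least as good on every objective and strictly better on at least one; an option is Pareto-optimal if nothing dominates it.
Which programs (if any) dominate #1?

#5: tuition 34≤46, stipend 18≥17, duration 3≤3, ranking 20≤22 — dominates #1.
Others (#2, #3, #4) are each worse than #1 on at least one objective.

#5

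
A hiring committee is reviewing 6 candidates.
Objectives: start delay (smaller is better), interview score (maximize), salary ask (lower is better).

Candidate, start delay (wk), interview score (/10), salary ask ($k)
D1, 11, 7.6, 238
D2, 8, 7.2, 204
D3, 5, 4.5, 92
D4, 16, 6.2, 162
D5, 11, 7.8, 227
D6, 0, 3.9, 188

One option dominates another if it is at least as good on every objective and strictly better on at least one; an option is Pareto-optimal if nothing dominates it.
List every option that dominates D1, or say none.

D5

D5: start delay 11≤11, interview score 7.8≥7.6, salary ask 227≤238 — dominates D1.
Others (D2, D3, D4, D6) are each worse than D1 on at least one objective.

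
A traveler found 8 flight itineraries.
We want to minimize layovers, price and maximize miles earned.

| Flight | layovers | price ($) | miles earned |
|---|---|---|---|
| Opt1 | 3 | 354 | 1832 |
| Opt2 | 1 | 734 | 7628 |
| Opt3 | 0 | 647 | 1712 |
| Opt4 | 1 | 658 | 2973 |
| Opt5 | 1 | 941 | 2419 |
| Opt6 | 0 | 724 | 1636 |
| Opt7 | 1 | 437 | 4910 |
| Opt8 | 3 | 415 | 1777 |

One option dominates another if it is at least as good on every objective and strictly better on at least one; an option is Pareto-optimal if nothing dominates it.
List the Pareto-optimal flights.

Opt1, Opt2, Opt3, Opt7

Opt1: not dominated (best price).
Opt2: not dominated (best miles earned).
Opt3: not dominated.
Opt4: dominated by Opt7 (layovers 1≤1, price 437≤658, miles earned 4910≥2973).
Opt5: dominated by Opt2 (layovers 1≤1, price 734≤941, miles earned 7628≥2419).
Opt6: dominated by Opt3 (layovers 0≤0, price 647≤724, miles earned 1712≥1636).
Opt7: not dominated.
Opt8: dominated by Opt1 (layovers 3≤3, price 354≤415, miles earned 1832≥1777).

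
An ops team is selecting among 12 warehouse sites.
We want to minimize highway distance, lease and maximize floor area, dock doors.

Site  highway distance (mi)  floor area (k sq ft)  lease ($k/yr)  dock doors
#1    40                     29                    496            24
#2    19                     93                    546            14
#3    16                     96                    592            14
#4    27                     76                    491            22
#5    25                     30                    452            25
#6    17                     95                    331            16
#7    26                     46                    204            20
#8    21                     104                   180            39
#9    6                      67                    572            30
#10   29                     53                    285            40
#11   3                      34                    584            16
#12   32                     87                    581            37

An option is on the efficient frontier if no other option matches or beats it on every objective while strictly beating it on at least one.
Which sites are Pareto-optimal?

#1: dominated by #5 (highway distance 25≤40, floor area 30≥29, lease 452≤496, dock doors 25≥24).
#2: dominated by #6 (highway distance 17≤19, floor area 95≥93, lease 331≤546, dock doors 16≥14).
#3: not dominated.
#4: dominated by #8 (highway distance 21≤27, floor area 104≥76, lease 180≤491, dock doors 39≥22).
#5: dominated by #8 (highway distance 21≤25, floor area 104≥30, lease 180≤452, dock doors 39≥25).
#6: not dominated.
#7: dominated by #8 (highway distance 21≤26, floor area 104≥46, lease 180≤204, dock doors 39≥20).
#8: not dominated (best floor area).
#9: not dominated.
#10: not dominated (best dock doors).
#11: not dominated (best highway distance).
#12: dominated by #8 (highway distance 21≤32, floor area 104≥87, lease 180≤581, dock doors 39≥37).

#3, #6, #8, #9, #10, #11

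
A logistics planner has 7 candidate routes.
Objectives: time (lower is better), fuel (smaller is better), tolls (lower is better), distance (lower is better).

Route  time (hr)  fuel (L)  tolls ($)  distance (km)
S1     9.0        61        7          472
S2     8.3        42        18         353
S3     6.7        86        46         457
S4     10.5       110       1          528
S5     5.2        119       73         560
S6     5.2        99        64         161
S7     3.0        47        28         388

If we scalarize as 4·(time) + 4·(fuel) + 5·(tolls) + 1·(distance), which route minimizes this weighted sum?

S2

S1: 4·9.0 + 4·61 + 5·7 + 1·472 = 787.0
S2: 4·8.3 + 4·42 + 5·18 + 1·353 = 644.2
S3: 4·6.7 + 4·86 + 5·46 + 1·457 = 1057.8
S4: 4·10.5 + 4·110 + 5·1 + 1·528 = 1015.0
S5: 4·5.2 + 4·119 + 5·73 + 1·560 = 1421.8
S6: 4·5.2 + 4·99 + 5·64 + 1·161 = 897.8
S7: 4·3.0 + 4·47 + 5·28 + 1·388 = 728.0
Lowest: S2 at 644.2.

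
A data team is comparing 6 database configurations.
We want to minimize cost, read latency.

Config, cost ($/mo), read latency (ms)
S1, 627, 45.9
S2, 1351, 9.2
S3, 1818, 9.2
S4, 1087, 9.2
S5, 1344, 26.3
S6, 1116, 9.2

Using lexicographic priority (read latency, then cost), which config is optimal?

First minimize read latency: best is 9.2, kept {S2, S3, S4, S6}.
Then minimize cost: best is 1087, kept {S4}.

S4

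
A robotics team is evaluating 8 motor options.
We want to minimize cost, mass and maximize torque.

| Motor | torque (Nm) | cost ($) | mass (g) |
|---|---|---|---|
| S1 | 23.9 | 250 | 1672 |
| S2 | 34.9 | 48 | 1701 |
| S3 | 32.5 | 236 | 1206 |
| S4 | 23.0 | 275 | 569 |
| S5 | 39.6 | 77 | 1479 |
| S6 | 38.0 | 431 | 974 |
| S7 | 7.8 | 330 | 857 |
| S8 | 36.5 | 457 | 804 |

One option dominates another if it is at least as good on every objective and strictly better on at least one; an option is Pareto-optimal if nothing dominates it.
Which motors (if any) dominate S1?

S3: torque 32.5≥23.9, cost 236≤250, mass 1206≤1672 — dominates S1.
S5: torque 39.6≥23.9, cost 77≤250, mass 1479≤1672 — dominates S1.
Others (S2, S4, S6, S7, S8) are each worse than S1 on at least one objective.

S3, S5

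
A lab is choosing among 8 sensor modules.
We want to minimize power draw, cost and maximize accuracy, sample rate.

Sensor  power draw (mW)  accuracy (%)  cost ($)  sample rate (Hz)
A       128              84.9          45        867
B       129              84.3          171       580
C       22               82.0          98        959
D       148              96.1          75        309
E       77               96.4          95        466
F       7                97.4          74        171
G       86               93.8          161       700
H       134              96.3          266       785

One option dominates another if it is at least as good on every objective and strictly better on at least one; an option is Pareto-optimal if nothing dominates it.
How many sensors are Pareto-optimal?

A: not dominated (best cost).
B: dominated by A (power draw 128≤129, accuracy 84.9≥84.3, cost 45≤171, sample rate 867≥580).
C: not dominated (best sample rate).
D: not dominated.
E: not dominated.
F: not dominated (best power draw).
G: not dominated.
H: not dominated.
Pareto-optimal: A, C, D, E, F, G, H → 7.

7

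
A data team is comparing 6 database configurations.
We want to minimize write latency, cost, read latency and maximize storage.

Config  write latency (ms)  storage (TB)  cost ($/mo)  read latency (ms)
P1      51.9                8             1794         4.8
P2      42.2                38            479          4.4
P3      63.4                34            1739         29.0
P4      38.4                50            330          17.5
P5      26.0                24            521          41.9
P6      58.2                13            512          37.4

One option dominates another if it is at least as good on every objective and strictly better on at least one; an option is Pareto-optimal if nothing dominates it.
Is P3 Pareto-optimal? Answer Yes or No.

P2 vs P3: write latency 42.2≤63.4, storage 38≥34, cost 479≤1739, read latency 4.4≤29.0 — P2 is at least as good on every objective and strictly better on at least one, so P2 dominates P3.

No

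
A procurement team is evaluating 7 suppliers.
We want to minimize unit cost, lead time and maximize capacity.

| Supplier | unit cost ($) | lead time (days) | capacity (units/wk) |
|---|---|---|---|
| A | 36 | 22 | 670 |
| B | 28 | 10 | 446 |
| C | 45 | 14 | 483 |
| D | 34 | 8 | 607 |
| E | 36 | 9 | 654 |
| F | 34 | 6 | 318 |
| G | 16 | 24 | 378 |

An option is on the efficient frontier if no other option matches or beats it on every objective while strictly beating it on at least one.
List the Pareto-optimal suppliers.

A, B, D, E, F, G

A: not dominated (best capacity).
B: not dominated.
C: dominated by D (unit cost 34≤45, lead time 8≤14, capacity 607≥483).
D: not dominated.
E: not dominated.
F: not dominated (best lead time).
G: not dominated (best unit cost).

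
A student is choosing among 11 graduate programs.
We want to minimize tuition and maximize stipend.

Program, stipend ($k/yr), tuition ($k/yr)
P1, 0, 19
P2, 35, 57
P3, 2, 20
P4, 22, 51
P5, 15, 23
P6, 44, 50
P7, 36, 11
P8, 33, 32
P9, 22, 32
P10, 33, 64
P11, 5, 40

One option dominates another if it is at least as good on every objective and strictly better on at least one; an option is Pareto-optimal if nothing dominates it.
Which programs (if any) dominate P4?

P6, P7, P8, P9

P6: stipend 44≥22, tuition 50≤51 — dominates P4.
P7: stipend 36≥22, tuition 11≤51 — dominates P4.
P8: stipend 33≥22, tuition 32≤51 — dominates P4.
P9: stipend 22≥22, tuition 32≤51 — dominates P4.
Others (P1, P2, P3, P5, P10, P11) are each worse than P4 on at least one objective.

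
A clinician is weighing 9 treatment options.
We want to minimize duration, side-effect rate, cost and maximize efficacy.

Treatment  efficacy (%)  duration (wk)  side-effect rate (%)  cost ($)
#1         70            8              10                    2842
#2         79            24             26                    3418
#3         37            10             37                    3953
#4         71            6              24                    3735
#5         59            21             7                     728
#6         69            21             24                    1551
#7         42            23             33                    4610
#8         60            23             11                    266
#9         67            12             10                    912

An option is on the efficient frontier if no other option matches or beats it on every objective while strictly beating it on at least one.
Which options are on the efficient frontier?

#1, #2, #4, #5, #6, #8, #9

#1: not dominated.
#2: not dominated (best efficacy).
#3: dominated by #1 (efficacy 70≥37, duration 8≤10, side-effect rate 10≤37, cost 2842≤3953).
#4: not dominated (best duration).
#5: not dominated (best side-effect rate).
#6: not dominated.
#7: dominated by #1 (efficacy 70≥42, duration 8≤23, side-effect rate 10≤33, cost 2842≤4610).
#8: not dominated (best cost).
#9: not dominated.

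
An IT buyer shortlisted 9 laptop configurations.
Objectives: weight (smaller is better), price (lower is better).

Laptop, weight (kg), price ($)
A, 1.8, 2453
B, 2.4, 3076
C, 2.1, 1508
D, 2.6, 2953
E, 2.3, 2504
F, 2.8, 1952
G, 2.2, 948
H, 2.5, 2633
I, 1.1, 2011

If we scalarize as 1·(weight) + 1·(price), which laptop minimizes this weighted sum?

A: 1·1.8 + 1·2453 = 2454.8
B: 1·2.4 + 1·3076 = 3078.4
C: 1·2.1 + 1·1508 = 1510.1
D: 1·2.6 + 1·2953 = 2955.6
E: 1·2.3 + 1·2504 = 2506.3
F: 1·2.8 + 1·1952 = 1954.8
G: 1·2.2 + 1·948 = 950.2
H: 1·2.5 + 1·2633 = 2635.5
I: 1·1.1 + 1·2011 = 2012.1
Lowest: G at 950.2.

G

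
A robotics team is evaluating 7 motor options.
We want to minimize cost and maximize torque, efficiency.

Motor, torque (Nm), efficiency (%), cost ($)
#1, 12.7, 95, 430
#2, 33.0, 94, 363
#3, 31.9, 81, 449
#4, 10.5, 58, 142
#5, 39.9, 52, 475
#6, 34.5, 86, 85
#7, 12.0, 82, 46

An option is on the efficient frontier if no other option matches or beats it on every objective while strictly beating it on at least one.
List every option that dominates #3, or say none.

#2, #6

#2: torque 33.0≥31.9, efficiency 94≥81, cost 363≤449 — dominates #3.
#6: torque 34.5≥31.9, efficiency 86≥81, cost 85≤449 — dominates #3.
Others (#1, #4, #5, #7) are each worse than #3 on at least one objective.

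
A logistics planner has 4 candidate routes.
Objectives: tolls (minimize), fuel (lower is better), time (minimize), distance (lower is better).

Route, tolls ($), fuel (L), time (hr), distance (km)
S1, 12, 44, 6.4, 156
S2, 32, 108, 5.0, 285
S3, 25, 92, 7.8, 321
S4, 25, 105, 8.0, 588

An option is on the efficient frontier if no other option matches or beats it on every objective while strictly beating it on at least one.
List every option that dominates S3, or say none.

S1

S1: tolls 12≤25, fuel 44≤92, time 6.4≤7.8, distance 156≤321 — dominates S3.
Others (S2, S4) are each worse than S3 on at least one objective.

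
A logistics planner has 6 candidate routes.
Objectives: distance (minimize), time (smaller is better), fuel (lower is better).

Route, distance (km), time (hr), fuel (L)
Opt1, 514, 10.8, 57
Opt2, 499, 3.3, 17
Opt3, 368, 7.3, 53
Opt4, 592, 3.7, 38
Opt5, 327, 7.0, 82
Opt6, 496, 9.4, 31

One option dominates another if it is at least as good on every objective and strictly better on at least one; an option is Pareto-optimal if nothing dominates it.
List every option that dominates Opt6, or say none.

Opt1: worse on distance (514 vs 496).
Opt2: worse on distance (499 vs 496).
Opt3: worse on fuel (53 vs 31).
Opt4: worse on distance (592 vs 496).
Opt5: worse on fuel (82 vs 31).
No option dominates Opt6.

none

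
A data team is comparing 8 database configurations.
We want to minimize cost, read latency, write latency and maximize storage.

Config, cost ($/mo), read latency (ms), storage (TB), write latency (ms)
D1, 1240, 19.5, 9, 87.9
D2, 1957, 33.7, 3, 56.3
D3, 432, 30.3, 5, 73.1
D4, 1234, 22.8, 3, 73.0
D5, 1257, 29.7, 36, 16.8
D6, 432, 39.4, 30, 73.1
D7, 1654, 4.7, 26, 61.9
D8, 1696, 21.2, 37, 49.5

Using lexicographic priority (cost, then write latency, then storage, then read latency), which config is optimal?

First minimize cost: best is 432, kept {D3, D6}.
Then minimize write latency: best is 73.1, kept {D3, D6}.
Then maximize storage: best is 30, kept {D6}.

D6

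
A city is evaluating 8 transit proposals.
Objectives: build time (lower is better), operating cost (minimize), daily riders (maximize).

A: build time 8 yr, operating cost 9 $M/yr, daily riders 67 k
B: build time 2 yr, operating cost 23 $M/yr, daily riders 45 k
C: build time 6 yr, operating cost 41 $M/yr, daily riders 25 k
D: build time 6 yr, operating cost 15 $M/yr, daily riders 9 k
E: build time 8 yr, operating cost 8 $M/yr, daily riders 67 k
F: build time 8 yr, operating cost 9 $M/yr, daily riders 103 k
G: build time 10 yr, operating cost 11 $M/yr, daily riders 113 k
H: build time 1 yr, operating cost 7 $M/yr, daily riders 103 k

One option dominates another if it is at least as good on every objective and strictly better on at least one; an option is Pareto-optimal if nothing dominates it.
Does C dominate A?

C vs A: C is worse on operating cost (41 vs 9), so it does not dominate A.

No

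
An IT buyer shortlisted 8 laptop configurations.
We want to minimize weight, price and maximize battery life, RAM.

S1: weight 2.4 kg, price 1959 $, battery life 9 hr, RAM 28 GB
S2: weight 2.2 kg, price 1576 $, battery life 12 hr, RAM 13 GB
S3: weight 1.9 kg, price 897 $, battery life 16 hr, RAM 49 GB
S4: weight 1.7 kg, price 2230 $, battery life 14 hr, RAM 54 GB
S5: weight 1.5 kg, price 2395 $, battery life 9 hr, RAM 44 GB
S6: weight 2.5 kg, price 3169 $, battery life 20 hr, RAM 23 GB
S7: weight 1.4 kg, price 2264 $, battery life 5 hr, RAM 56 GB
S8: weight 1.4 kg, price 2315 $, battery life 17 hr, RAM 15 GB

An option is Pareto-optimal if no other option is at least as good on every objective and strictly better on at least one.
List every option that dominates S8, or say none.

none

S1: worse on weight (2.4 vs 1.4).
S2: worse on weight (2.2 vs 1.4).
S3: worse on weight (1.9 vs 1.4).
S4: worse on weight (1.7 vs 1.4).
S5: worse on weight (1.5 vs 1.4).
S6: worse on weight (2.5 vs 1.4).
S7: worse on battery life (5 vs 17).
No option dominates S8.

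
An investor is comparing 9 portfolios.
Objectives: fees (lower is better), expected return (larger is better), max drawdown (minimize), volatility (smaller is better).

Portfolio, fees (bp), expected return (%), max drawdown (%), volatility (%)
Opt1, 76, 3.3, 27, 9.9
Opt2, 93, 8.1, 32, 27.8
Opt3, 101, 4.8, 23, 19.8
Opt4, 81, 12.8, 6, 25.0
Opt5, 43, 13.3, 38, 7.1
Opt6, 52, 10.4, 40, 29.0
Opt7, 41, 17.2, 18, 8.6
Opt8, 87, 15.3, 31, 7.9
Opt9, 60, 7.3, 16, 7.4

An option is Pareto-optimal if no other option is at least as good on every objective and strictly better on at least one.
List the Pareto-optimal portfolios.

Opt4, Opt5, Opt7, Opt8, Opt9

Opt1: dominated by Opt7 (fees 41≤76, expected return 17.2≥3.3, max drawdown 18≤27, volatility 8.6≤9.9).
Opt2: dominated by Opt4 (fees 81≤93, expected return 12.8≥8.1, max drawdown 6≤32, volatility 25.0≤27.8).
Opt3: dominated by Opt7 (fees 41≤101, expected return 17.2≥4.8, max drawdown 18≤23, volatility 8.6≤19.8).
Opt4: not dominated (best max drawdown).
Opt5: not dominated (best volatility).
Opt6: dominated by Opt5 (fees 43≤52, expected return 13.3≥10.4, max drawdown 38≤40, volatility 7.1≤29.0).
Opt7: not dominated (best fees).
Opt8: not dominated.
Opt9: not dominated.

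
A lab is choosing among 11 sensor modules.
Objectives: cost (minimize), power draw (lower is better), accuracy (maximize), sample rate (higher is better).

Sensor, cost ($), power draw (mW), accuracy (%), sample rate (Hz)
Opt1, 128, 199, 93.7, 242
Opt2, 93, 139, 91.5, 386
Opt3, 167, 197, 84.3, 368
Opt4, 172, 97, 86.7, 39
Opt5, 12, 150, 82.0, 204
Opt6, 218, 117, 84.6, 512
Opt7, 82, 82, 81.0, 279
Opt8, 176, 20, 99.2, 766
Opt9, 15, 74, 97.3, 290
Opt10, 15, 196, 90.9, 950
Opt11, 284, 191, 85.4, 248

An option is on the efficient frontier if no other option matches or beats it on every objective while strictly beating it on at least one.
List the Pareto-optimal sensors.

Opt1: dominated by Opt9 (cost 15≤128, power draw 74≤199, accuracy 97.3≥93.7, sample rate 290≥242).
Opt2: not dominated.
Opt3: dominated by Opt2 (cost 93≤167, power draw 139≤197, accuracy 91.5≥84.3, sample rate 386≥368).
Opt4: dominated by Opt9 (cost 15≤172, power draw 74≤97, accuracy 97.3≥86.7, sample rate 290≥39).
Opt5: not dominated (best cost).
Opt6: dominated by Opt8 (cost 176≤218, power draw 20≤117, accuracy 99.2≥84.6, sample rate 766≥512).
Opt7: dominated by Opt9 (cost 15≤82, power draw 74≤82, accuracy 97.3≥81.0, sample rate 290≥279).
Opt8: not dominated (best power draw).
Opt9: not dominated.
Opt10: not dominated (best sample rate).
Opt11: dominated by Opt2 (cost 93≤284, power draw 139≤191, accuracy 91.5≥85.4, sample rate 386≥248).

Opt2, Opt5, Opt8, Opt9, Opt10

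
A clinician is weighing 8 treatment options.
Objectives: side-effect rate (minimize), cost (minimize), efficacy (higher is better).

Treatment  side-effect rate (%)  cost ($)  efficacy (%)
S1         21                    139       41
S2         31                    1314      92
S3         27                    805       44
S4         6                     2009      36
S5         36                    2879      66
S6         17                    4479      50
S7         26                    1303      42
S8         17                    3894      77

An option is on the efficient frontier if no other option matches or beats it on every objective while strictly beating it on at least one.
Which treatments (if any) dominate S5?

S2

S2: side-effect rate 31≤36, cost 1314≤2879, efficacy 92≥66 — dominates S5.
Others (S1, S3, S4, S6, S7, S8) are each worse than S5 on at least one objective.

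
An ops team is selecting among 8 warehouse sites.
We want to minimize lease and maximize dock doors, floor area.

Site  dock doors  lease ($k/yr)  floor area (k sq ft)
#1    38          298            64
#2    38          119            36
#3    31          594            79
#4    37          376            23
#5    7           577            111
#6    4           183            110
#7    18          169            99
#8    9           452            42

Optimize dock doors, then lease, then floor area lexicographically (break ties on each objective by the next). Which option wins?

First maximize dock doors: best is 38, kept {#1, #2}.
Then minimize lease: best is 119, kept {#2}.

#2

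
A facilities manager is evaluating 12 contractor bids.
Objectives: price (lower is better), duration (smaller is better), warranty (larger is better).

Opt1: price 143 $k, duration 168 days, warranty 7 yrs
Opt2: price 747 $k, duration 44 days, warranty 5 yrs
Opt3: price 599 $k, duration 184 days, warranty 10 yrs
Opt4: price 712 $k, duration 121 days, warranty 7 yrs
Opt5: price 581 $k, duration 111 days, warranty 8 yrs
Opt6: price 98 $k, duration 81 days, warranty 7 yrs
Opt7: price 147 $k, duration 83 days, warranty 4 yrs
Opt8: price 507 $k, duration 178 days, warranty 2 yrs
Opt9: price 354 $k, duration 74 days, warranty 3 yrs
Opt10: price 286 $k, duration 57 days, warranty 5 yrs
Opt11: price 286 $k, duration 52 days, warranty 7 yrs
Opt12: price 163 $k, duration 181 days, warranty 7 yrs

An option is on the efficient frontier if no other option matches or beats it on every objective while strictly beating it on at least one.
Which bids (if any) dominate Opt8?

Opt1, Opt6, Opt7, Opt9, Opt10, Opt11

Opt1: price 143≤507, duration 168≤178, warranty 7≥2 — dominates Opt8.
Opt6: price 98≤507, duration 81≤178, warranty 7≥2 — dominates Opt8.
Opt7: price 147≤507, duration 83≤178, warranty 4≥2 — dominates Opt8.
Opt9: price 354≤507, duration 74≤178, warranty 3≥2 — dominates Opt8.
Opt10: price 286≤507, duration 57≤178, warranty 5≥2 — dominates Opt8.
Opt11: price 286≤507, duration 52≤178, warranty 7≥2 — dominates Opt8.
Others (Opt2, Opt3, Opt4, Opt5, Opt12) are each worse than Opt8 on at least one objective.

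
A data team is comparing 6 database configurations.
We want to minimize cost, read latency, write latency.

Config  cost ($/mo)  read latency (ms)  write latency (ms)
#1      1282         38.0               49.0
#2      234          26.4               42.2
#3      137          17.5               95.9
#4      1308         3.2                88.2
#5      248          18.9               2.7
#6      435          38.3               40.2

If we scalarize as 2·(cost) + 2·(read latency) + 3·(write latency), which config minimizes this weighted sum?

#5

#1: 2·1282 + 2·38.0 + 3·49.0 = 2787.0
#2: 2·234 + 2·26.4 + 3·42.2 = 647.4
#3: 2·137 + 2·17.5 + 3·95.9 = 596.7
#4: 2·1308 + 2·3.2 + 3·88.2 = 2887.0
#5: 2·248 + 2·18.9 + 3·2.7 = 541.9
#6: 2·435 + 2·38.3 + 3·40.2 = 1067.2
Lowest: #5 at 541.9.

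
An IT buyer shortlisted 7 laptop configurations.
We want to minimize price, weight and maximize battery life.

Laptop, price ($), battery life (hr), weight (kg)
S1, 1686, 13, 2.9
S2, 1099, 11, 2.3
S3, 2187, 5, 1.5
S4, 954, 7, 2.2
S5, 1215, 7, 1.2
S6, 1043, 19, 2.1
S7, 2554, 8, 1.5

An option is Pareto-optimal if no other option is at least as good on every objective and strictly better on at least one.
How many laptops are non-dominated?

S1: dominated by S6 (price 1043≤1686, battery life 19≥13, weight 2.1≤2.9).
S2: dominated by S6 (price 1043≤1099, battery life 19≥11, weight 2.1≤2.3).
S3: dominated by S5 (price 1215≤2187, battery life 7≥5, weight 1.2≤1.5).
S4: not dominated (best price).
S5: not dominated (best weight).
S6: not dominated (best battery life).
S7: not dominated.
Pareto-optimal: S4, S5, S6, S7 → 4.

4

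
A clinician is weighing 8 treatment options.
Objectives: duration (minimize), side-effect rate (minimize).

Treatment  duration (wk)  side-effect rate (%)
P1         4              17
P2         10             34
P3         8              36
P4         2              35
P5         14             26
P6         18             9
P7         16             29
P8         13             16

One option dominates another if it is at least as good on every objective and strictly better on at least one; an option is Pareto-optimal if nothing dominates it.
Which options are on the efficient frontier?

P1: not dominated.
P2: dominated by P1 (duration 4≤10, side-effect rate 17≤34).
P3: dominated by P1 (duration 4≤8, side-effect rate 17≤36).
P4: not dominated (best duration).
P5: dominated by P1 (duration 4≤14, side-effect rate 17≤26).
P6: not dominated (best side-effect rate).
P7: dominated by P1 (duration 4≤16, side-effect rate 17≤29).
P8: not dominated.

P1, P4, P6, P8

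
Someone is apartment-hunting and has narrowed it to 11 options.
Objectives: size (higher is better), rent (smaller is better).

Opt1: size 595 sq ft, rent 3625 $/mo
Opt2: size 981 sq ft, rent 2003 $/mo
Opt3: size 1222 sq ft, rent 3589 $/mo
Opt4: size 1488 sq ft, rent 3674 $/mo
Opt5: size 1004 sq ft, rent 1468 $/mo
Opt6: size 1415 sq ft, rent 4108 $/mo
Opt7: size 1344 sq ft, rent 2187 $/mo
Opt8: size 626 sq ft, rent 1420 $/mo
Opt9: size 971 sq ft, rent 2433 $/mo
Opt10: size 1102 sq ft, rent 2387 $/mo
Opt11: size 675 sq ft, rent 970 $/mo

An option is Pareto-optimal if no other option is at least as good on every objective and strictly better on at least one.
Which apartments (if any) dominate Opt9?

Opt2, Opt5, Opt7, Opt10

Opt2: size 981≥971, rent 2003≤2433 — dominates Opt9.
Opt5: size 1004≥971, rent 1468≤2433 — dominates Opt9.
Opt7: size 1344≥971, rent 2187≤2433 — dominates Opt9.
Opt10: size 1102≥971, rent 2387≤2433 — dominates Opt9.
Others (Opt1, Opt3, Opt4, Opt6, Opt8, Opt11) are each worse than Opt9 on at least one objective.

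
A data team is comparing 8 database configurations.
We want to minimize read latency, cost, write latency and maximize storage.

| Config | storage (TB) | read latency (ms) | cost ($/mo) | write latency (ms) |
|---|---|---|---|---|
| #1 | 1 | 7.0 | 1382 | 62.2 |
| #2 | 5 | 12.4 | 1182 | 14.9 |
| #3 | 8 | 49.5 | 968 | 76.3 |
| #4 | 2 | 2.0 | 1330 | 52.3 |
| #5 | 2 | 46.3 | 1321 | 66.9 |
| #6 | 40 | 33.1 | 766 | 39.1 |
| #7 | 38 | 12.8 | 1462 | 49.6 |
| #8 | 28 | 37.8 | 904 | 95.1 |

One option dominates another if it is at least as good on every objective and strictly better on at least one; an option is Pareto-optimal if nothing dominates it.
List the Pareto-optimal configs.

#2, #4, #6, #7

#1: dominated by #4 (storage 2≥1, read latency 2.0≤7.0, cost 1330≤1382, write latency 52.3≤62.2).
#2: not dominated (best write latency).
#3: dominated by #6 (storage 40≥8, read latency 33.1≤49.5, cost 766≤968, write latency 39.1≤76.3).
#4: not dominated (best read latency).
#5: dominated by #2 (storage 5≥2, read latency 12.4≤46.3, cost 1182≤1321, write latency 14.9≤66.9).
#6: not dominated (best storage).
#7: not dominated.
#8: dominated by #6 (storage 40≥28, read latency 33.1≤37.8, cost 766≤904, write latency 39.1≤95.1).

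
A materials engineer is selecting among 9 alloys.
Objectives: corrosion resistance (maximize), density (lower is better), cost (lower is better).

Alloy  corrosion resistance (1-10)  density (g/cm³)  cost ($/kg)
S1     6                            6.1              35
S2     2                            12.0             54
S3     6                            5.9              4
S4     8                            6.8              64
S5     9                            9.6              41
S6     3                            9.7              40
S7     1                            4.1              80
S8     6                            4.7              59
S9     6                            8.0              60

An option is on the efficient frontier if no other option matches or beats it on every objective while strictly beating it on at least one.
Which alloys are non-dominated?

S3, S4, S5, S7, S8

S1: dominated by S3 (corrosion resistance 6≥6, density 5.9≤6.1, cost 4≤35).
S2: dominated by S1 (corrosion resistance 6≥2, density 6.1≤12.0, cost 35≤54).
S3: not dominated (best cost).
S4: not dominated.
S5: not dominated (best corrosion resistance).
S6: dominated by S1 (corrosion resistance 6≥3, density 6.1≤9.7, cost 35≤40).
S7: not dominated (best density).
S8: not dominated.
S9: dominated by S1 (corrosion resistance 6≥6, density 6.1≤8.0, cost 35≤60).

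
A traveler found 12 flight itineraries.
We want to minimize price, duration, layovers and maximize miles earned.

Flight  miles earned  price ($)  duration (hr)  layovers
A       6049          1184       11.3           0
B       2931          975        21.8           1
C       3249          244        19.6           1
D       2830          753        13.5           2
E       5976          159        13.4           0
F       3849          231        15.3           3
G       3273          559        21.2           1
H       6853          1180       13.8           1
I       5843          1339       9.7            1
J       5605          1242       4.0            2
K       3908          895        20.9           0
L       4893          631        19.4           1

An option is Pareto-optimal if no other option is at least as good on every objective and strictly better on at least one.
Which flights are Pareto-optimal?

A: not dominated.
B: dominated by C (miles earned 3249≥2931, price 244≤975, duration 19.6≤21.8, layovers 1≤1).
C: dominated by E (miles earned 5976≥3249, price 159≤244, duration 13.4≤19.6, layovers 0≤1).
D: dominated by E (miles earned 5976≥2830, price 159≤753, duration 13.4≤13.5, layovers 0≤2).
E: not dominated (best price).
F: dominated by E (miles earned 5976≥3849, price 159≤231, duration 13.4≤15.3, layovers 0≤3).
G: dominated by E (miles earned 5976≥3273, price 159≤559, duration 13.4≤21.2, layovers 0≤1).
H: not dominated (best miles earned).
I: not dominated.
J: not dominated (best duration).
K: dominated by E (miles earned 5976≥3908, price 159≤895, duration 13.4≤20.9, layovers 0≤0).
L: dominated by E (miles earned 5976≥4893, price 159≤631, duration 13.4≤19.4, layovers 0≤1).

A, E, H, I, J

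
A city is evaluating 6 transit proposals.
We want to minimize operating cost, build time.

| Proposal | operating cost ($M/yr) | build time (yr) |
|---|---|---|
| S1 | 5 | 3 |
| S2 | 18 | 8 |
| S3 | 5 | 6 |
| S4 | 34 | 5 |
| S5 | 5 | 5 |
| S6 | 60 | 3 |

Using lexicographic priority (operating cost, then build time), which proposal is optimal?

S1

First minimize operating cost: best is 5, kept {S1, S3, S5}.
Then minimize build time: best is 3, kept {S1}.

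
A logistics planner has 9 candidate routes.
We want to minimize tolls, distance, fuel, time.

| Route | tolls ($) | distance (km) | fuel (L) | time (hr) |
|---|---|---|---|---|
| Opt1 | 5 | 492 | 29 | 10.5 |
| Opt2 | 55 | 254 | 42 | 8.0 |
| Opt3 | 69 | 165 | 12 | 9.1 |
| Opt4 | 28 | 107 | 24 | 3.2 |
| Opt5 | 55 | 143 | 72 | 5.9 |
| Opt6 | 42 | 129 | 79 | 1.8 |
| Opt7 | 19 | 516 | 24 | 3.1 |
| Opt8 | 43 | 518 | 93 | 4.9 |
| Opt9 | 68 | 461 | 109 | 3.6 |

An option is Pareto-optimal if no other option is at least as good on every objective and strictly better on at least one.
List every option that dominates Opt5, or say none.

Opt4: tolls 28≤55, distance 107≤143, fuel 24≤72, time 3.2≤5.9 — dominates Opt5.
Others (Opt1, Opt2, Opt3, Opt6, Opt7, Opt8, Opt9) are each worse than Opt5 on at least one objective.

Opt4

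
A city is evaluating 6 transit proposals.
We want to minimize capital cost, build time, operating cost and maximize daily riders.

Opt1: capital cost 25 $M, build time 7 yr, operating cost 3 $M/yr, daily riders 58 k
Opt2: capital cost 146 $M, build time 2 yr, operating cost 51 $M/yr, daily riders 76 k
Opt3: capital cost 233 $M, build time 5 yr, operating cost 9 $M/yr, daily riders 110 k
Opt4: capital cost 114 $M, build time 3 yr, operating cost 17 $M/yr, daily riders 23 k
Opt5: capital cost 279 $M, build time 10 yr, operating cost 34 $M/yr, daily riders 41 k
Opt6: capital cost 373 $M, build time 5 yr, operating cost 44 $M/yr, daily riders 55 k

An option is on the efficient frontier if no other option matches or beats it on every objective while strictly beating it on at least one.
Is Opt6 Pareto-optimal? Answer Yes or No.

No

Opt3 vs Opt6: capital cost 233≤373, build time 5≤5, operating cost 9≤44, daily riders 110≥55 — Opt3 is at least as good on every objective and strictly better on at least one, so Opt3 dominates Opt6.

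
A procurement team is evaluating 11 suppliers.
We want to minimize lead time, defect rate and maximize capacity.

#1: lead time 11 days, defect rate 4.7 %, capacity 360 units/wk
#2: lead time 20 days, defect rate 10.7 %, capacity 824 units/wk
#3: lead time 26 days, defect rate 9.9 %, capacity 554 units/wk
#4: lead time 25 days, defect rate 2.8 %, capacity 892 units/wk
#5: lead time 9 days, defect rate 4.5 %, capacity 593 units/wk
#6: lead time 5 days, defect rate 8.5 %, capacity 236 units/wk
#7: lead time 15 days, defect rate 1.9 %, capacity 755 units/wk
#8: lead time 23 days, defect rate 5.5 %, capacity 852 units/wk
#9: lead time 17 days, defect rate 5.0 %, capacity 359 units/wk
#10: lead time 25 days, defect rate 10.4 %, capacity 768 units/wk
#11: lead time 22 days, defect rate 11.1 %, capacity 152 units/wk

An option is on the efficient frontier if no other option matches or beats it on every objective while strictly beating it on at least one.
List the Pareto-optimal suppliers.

#2, #4, #5, #6, #7, #8

#1: dominated by #5 (lead time 9≤11, defect rate 4.5≤4.7, capacity 593≥360).
#2: not dominated.
#3: dominated by #4 (lead time 25≤26, defect rate 2.8≤9.9, capacity 892≥554).
#4: not dominated (best capacity).
#5: not dominated.
#6: not dominated (best lead time).
#7: not dominated (best defect rate).
#8: not dominated.
#9: dominated by #1 (lead time 11≤17, defect rate 4.7≤5.0, capacity 360≥359).
#10: dominated by #4 (lead time 25≤25, defect rate 2.8≤10.4, capacity 892≥768).
#11: dominated by #1 (lead time 11≤22, defect rate 4.7≤11.1, capacity 360≥152).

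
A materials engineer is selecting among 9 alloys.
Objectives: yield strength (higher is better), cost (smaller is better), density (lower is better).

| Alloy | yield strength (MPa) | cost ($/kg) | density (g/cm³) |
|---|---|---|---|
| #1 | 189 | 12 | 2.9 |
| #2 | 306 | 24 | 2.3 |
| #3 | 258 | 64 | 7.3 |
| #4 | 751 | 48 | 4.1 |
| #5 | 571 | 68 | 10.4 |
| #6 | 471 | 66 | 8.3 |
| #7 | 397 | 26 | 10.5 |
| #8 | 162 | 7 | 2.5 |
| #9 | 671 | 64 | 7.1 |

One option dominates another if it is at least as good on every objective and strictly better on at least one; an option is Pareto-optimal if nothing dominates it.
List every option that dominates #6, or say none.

#4, #9

#4: yield strength 751≥471, cost 48≤66, density 4.1≤8.3 — dominates #6.
#9: yield strength 671≥471, cost 64≤66, density 7.1≤8.3 — dominates #6.
Others (#1, #2, #3, #5, #7, #8) are each worse than #6 on at least one objective.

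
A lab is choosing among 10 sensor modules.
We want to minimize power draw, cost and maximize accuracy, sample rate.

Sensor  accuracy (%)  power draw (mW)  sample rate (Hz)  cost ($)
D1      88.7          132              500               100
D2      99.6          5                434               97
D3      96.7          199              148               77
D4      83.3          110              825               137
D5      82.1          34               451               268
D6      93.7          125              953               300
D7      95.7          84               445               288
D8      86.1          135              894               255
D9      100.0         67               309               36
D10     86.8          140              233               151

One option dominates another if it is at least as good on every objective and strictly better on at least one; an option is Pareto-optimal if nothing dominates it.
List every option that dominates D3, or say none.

D9: accuracy 100.0≥96.7, power draw 67≤199, sample rate 309≥148, cost 36≤77 — dominates D3.
Others (D1, D2, D4, D5, D6, D7, D8, D10) are each worse than D3 on at least one objective.

D9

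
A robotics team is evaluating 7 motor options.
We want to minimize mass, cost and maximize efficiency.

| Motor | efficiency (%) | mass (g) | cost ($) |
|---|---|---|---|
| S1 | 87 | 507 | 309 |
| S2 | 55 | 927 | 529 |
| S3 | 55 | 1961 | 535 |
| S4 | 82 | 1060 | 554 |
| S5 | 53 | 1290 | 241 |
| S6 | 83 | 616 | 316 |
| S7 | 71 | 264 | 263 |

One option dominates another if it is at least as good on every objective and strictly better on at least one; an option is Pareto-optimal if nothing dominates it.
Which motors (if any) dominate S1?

none

S2: worse on efficiency (55 vs 87).
S3: worse on efficiency (55 vs 87).
S4: worse on efficiency (82 vs 87).
S5: worse on efficiency (53 vs 87).
S6: worse on efficiency (83 vs 87).
S7: worse on efficiency (71 vs 87).
No option dominates S1.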